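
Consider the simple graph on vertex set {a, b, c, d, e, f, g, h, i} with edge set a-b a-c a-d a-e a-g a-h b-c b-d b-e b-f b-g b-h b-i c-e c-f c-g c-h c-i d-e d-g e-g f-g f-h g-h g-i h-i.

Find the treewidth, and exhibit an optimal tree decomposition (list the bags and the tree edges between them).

Treewidth 4.
One optimal decomposition is:
Bags: B1 = {b, c, g, h, i}  B2 = {a, b, c, g, h}  B3 = {a, b, c, e, g}  B4 = {b, c, f, g, h}  B5 = {a, b, d, e, g}
Tree: B1–B2, B2–B3, B2–B4, B3–B5

Every bag has size at most 5, so the width is 5 − 1 = 4 and tw(G) ≤ 4. On the other hand G contains the 5-clique {a, b, d, e, g}. A clique must lie in a single bag of any decomposition, so no decomposition can have width below 4. Therefore the treewidth is 4.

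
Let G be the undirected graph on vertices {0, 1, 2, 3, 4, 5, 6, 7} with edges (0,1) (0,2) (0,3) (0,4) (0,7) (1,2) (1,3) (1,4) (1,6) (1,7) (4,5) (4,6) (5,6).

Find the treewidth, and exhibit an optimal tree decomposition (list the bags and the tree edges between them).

Every bag has size at most 3, so the width is 3 − 1 = 2 and tw(G) ≤ 2. On the other hand G contains the 3-clique {0, 1, 2}. A clique must lie in a single bag of any decomposition, so no decomposition can have width below 2. Combining the bounds, tw(G) = 2.

Treewidth 2.
Bags: B1 = {0, 1, 2}  B2 = {0, 1, 4}  B3 = {0, 1, 3}  B4 = {1, 4, 6}  B5 = {4, 5, 6}  B6 = {0, 1, 7}
Tree: B1–B2, B1–B3, B2–B4, B4–B5, B2–B6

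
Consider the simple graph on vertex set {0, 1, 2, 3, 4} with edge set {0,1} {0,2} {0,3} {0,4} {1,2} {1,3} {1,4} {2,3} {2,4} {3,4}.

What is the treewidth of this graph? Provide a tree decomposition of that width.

A single bag containing all 5 vertices is trivially a valid decomposition of width 4. Conversely, {0, 1, 2, 3, 4} is a clique of size 5, and the vertices of any clique must share a bag in every tree decomposition; so some bag has ≥ 5 vertices and tw(G) ≥ 4. Therefore the treewidth is 4.

Treewidth 4.
Bags: B1 = {0, 1, 2, 3, 4}
Tree: (single bag)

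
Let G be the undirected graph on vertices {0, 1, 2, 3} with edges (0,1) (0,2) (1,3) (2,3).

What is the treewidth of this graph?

2

A width-2 tree decomposition is:
Bags: B1 = {1, 2, 3}  B2 = {0, 1, 2}
Tree: B1–B2
Each bag holds 3 vertices, so the decomposition has width 2, which upper-bounds the treewidth. For the lower bound, G contains the cycle 1–3–2–0–1, so G is not a forest; only forests have treewidth ≤ 1, hence tw(G) ≥ 2. Hence tw(G) = 2 exactly.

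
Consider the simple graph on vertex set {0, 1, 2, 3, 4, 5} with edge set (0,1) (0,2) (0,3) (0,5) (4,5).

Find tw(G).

A width-1 tree decomposition is:
Bags: B1 = {0, 3}  B2 = {0, 2}  B3 = {0, 5}  B4 = {0, 1}  B5 = {4, 5}
Tree: B1–B2, B2–B3, B2–B4, B3–B5
Every bag has size at most 2, so the width is 2 − 1 = 1 and tw(G) ≤ 1. G has an edge, so its treewidth is at least 1. The upper and lower bounds meet at 1, so that is the treewidth.

1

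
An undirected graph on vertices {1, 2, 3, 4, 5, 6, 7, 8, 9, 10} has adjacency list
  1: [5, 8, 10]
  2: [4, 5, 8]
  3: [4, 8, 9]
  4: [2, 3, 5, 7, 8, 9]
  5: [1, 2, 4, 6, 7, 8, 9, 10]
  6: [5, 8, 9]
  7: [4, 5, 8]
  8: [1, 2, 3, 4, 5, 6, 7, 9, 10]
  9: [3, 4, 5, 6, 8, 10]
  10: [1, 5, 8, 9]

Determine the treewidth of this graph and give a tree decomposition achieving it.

Treewidth 3.
One optimal decomposition is:
Bags: B1 = {5, 8, 9, 10}  B2 = {1, 5, 8, 10}  B3 = {4, 5, 8, 9}  B4 = {4, 5, 7, 8}  B5 = {2, 4, 5, 8}  B6 = {5, 6, 8, 9}  B7 = {3, 4, 8, 9}
Tree: B1–B2, B1–B3, B3–B4, B4–B5, B1–B6, B3–B7

Every bag has size at most 4, so the width is 4 − 1 = 3 and tw(G) ≤ 3. For the lower bound, the 4 vertices {3, 4, 8, 9} are pairwise adjacent, and any tree decomposition puts a clique entirely inside one bag — forcing width ≥ 3. Combining the bounds, tw(G) = 3.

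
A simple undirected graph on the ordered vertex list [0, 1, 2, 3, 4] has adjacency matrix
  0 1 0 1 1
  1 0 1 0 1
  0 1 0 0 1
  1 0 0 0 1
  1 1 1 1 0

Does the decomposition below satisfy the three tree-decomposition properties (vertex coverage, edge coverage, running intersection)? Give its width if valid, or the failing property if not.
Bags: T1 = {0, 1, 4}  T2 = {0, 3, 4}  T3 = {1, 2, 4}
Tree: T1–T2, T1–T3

Every vertex of G appears in some bag (union = {0, 1, 2, 3, 4}); every edge is covered by a bag; and for each vertex v the set of bags containing v is connected in the bag tree. The decomposition is therefore valid. The largest bag has 3 vertices, so the width is 2.

Yes; width 2.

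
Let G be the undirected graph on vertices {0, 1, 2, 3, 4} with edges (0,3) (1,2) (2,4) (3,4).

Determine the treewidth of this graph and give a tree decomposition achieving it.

Treewidth 1.
Bags: B1 = {0, 3}  B2 = {3, 4}  B3 = {2, 4}  B4 = {1, 2}
Tree: B1–B2, B2–B3, B3–B4

Each bag holds 2 vertices, so the decomposition has width 1, which upper-bounds the treewidth. G has an edge, so its treewidth is at least 1. The upper and lower bounds meet at 1, so that is the treewidth.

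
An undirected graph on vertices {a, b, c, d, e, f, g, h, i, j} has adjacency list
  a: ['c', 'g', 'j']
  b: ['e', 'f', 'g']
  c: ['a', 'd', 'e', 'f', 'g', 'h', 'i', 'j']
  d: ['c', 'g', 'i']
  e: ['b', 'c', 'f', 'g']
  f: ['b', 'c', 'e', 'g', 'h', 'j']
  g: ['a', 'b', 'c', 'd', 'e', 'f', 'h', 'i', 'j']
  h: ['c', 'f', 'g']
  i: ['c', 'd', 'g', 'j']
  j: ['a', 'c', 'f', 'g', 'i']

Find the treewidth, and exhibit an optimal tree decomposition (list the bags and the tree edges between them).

Treewidth 3.
One such decomposition:
Bags: B1 = {c, f, g, h}  B2 = {c, f, g, j}  B3 = {c, g, i, j}  B4 = {c, d, g, i}  B5 = {c, e, f, g}  B6 = {b, e, f, g}  B7 = {a, c, g, j}
Tree: B1–B2, B2–B3, B3–B4, B2–B5, B5–B6, B2–B7

Each bag holds 4 vertices, so the decomposition has width 3, which upper-bounds the treewidth. On the other hand G contains the 4-clique {c, d, g, i}. A clique must lie in a single bag of any decomposition, so no decomposition can have width below 3. The upper and lower bounds meet at 3, so that is the treewidth.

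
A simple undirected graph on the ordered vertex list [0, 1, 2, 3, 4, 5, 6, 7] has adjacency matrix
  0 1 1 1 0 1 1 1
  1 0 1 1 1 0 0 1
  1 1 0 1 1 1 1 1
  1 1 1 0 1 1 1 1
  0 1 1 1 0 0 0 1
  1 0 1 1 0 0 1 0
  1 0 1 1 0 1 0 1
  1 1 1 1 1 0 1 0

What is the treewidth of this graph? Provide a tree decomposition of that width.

Every bag has size at most 5, so the width is 5 − 1 = 4 and tw(G) ≤ 4. Conversely, {0, 1, 2, 3, 7} is a clique of size 5, and the vertices of any clique must share a bag in every tree decomposition; so some bag has ≥ 5 vertices and tw(G) ≥ 4. Combining the bounds, tw(G) = 4.

Treewidth 4.
Bags: B1 = {0, 2, 3, 6, 7}  B2 = {0, 2, 3, 5, 6}  B3 = {0, 1, 2, 3, 7}  B4 = {1, 2, 3, 4, 7}
Tree: B1–B2, B1–B3, B3–B4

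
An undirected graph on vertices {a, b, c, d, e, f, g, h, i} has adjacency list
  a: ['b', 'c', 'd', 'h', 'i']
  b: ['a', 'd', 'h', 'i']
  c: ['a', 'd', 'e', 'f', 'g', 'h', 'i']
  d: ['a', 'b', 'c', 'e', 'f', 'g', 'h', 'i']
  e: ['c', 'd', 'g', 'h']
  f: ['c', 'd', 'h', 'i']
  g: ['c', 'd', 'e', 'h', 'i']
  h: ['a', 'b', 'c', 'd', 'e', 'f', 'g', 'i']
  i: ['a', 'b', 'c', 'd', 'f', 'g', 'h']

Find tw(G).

4

A width-4 tree decomposition is:
Bags: B1 = {a, c, d, h, i}  B2 = {c, d, f, h, i}  B3 = {a, b, d, h, i}  B4 = {c, d, g, h, i}  B5 = {c, d, e, g, h}
Tree: B1–B2, B1–B3, B2–B4, B4–B5
Each bag holds 5 vertices, so the decomposition has width 4, which upper-bounds the treewidth. For the lower bound, the 5 vertices {c, d, e, g, h} are pairwise adjacent, and any tree decomposition puts a clique entirely inside one bag — forcing width ≥ 4. Therefore the treewidth is 4.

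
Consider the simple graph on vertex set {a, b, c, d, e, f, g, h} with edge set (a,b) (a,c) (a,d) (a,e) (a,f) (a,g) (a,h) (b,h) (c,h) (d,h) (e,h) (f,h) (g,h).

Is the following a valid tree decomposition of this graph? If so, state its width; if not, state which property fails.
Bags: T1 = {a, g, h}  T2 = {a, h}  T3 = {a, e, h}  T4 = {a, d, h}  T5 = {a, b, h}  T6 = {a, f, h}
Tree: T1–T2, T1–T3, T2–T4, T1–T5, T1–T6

No — vertex c appears in no bag.

A tree decomposition must satisfy three properties: every vertex lies in some bag; for every edge, both endpoints lie together in some bag; and for every vertex, the bags containing it form a connected subtree. Here vertex c appears in no bag, so the decomposition is invalid.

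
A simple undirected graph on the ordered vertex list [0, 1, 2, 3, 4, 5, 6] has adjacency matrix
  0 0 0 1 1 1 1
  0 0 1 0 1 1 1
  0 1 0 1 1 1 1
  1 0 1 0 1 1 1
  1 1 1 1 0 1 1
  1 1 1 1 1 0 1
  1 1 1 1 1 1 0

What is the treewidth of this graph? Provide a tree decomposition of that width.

The largest bag has 5 vertices, giving width 4; this decomposition certifies tw(G) ≤ 4. For the lower bound, the 5 vertices {0, 3, 4, 5, 6} are pairwise adjacent, and any tree decomposition puts a clique entirely inside one bag — forcing width ≥ 4. Combining the bounds, tw(G) = 4.

Treewidth 4.
Bags: B1 = {2, 3, 4, 5, 6}  B2 = {1, 2, 4, 5, 6}  B3 = {0, 3, 4, 5, 6}
Tree: B1–B2, B1–B3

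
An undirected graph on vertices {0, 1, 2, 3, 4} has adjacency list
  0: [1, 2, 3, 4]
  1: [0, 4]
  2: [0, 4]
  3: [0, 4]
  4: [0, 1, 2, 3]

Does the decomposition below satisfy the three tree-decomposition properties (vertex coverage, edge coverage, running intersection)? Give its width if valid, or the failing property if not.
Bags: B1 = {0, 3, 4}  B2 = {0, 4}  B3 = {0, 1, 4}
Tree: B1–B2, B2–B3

A tree decomposition must satisfy three properties: every vertex lies in some bag; for every edge, both endpoints lie together in some bag; and for every vertex, the bags containing it form a connected subtree. Here vertex 2 appears in no bag, so the decomposition is invalid.

No — vertex 2 appears in no bag.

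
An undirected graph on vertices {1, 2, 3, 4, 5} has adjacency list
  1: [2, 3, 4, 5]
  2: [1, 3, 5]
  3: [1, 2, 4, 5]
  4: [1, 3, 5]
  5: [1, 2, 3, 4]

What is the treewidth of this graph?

3

A width-3 tree decomposition is:
Bags: B1 = {1, 3, 4, 5}  B2 = {1, 2, 3, 5}
Tree: B1–B2
The largest bag has 4 vertices, giving width 3; this decomposition certifies tw(G) ≤ 3. Conversely, {1, 2, 3, 5} is a clique of size 4, and the vertices of any clique must share a bag in every tree decomposition; so some bag has ≥ 4 vertices and tw(G) ≥ 3. Therefore the treewidth is 3.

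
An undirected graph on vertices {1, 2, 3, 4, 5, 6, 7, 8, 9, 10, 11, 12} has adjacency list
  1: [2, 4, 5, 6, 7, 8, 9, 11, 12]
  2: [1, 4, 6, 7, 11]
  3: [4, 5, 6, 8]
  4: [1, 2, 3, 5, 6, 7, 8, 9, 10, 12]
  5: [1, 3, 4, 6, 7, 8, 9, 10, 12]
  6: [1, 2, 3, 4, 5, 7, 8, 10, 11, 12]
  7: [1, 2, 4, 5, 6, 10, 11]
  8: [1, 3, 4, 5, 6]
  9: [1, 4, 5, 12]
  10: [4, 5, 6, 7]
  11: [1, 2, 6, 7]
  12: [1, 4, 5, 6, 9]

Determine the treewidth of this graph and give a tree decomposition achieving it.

Each bag holds 5 vertices, so the decomposition has width 4, which upper-bounds the treewidth. For the lower bound, the 5 vertices {1, 2, 6, 7, 11} are pairwise adjacent, and any tree decomposition puts a clique entirely inside one bag — forcing width ≥ 4. The upper and lower bounds meet at 4, so that is the treewidth.

Treewidth 4.
Bags: B1 = {1, 4, 5, 6, 7}  B2 = {1, 4, 5, 6, 8}  B3 = {1, 4, 5, 6, 12}  B4 = {1, 2, 4, 6, 7}  B5 = {3, 4, 5, 6, 8}  B6 = {1, 2, 6, 7, 11}  B7 = {4, 5, 6, 7, 10}  B8 = {1, 4, 5, 9, 12}
Tree: B1–B2, B1–B3, B1–B4, B2–B5, B4–B6, B1–B7, B3–B8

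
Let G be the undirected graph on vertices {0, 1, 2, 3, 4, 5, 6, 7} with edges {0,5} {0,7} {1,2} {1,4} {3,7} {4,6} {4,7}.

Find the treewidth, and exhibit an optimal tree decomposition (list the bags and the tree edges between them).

Treewidth 1.
One optimal decomposition is:
Bags: B1 = {4, 7}  B2 = {4, 6}  B3 = {3, 7}  B4 = {0, 7}  B5 = {1, 4}  B6 = {1, 2}  B7 = {0, 5}
Tree: B1–B2, B1–B3, B3–B4, B2–B5, B5–B6, B4–B7

Each bag holds 2 vertices, so the decomposition has width 1, which upper-bounds the treewidth. Any graph with an edge has treewidth ≥ 1, and G has the edge 4–7. Combining the bounds, tw(G) = 1.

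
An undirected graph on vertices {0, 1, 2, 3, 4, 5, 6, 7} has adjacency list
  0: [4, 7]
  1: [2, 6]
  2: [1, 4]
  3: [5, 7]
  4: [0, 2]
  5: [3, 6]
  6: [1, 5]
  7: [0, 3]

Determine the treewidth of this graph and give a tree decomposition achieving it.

Treewidth 2.
One such decomposition:
Bags: B1 = {3, 5, 6}  B2 = {3, 6, 7}  B3 = {0, 6, 7}  B4 = {0, 4, 6}  B5 = {2, 4, 6}  B6 = {1, 2, 6}
Tree: B1–B2, B2–B3, B3–B4, B4–B5, B5–B6

Each bag holds 3 vertices, so the decomposition has width 2, which upper-bounds the treewidth. For the lower bound, G contains the cycle 6–5–3–7–0–4–2–1–6, so G is not a forest; only forests have treewidth ≤ 1, hence tw(G) ≥ 2. The upper and lower bounds meet at 2, so that is the treewidth.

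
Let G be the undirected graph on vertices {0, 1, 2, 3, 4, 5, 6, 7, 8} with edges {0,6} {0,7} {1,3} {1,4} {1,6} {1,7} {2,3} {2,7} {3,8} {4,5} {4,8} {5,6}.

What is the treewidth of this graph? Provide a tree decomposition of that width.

Every bag has size at most 4, so the width is 4 − 1 = 3 and tw(G) ≤ 3. For the lower bound: the 4 vertex sets {2,3,8}, {7}, {1}, {0,4,5,6} are disjoint, each induces a connected subgraph, and every pair is joined by at least one edge of G. Contracting each set to a single vertex therefore yields K_{4} as a minor, and since treewidth is minor-monotone, tw(G) ≥ tw(K_{4}) = 3. Therefore the treewidth is 3.

Treewidth 3.
Bags: B1 = {2, 3, 7, 8}  B2 = {1, 3, 7, 8}  B3 = {1, 4, 7, 8}  B4 = {0, 1, 4, 7}  B5 = {0, 1, 4, 6}  B6 = {0, 4, 5, 6}
Tree: B1–B2, B2–B3, B3–B4, B4–B5, B5–B6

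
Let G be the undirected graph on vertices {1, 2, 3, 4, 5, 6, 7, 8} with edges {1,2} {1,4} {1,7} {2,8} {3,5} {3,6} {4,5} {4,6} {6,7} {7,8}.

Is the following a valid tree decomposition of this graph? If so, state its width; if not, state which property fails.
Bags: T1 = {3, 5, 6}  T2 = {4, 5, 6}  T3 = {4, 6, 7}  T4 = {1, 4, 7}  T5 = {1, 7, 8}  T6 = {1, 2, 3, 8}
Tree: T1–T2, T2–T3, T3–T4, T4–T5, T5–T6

A tree decomposition must satisfy three properties: every vertex lies in some bag; for every edge, both endpoints lie together in some bag; and for every vertex, the bags containing it form a connected subtree. Here bags containing vertex 3 are not connected in the tree, so the decomposition is invalid.

No — bags containing vertex 3 are not connected in the tree.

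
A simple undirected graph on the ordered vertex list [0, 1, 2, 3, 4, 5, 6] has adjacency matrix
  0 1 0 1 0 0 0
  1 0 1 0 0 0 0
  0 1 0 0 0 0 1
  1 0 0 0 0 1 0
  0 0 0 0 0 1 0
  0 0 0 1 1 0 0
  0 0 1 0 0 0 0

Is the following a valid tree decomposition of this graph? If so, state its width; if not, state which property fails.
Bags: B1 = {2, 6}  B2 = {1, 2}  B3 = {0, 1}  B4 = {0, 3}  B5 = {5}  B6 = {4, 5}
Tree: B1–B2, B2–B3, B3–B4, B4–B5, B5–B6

A tree decomposition must satisfy three properties: every vertex lies in some bag; for every edge, both endpoints lie together in some bag; and for every vertex, the bags containing it form a connected subtree. Here edge (3,5) lies in no bag, so the decomposition is invalid.

No — edge (3,5) lies in no bag.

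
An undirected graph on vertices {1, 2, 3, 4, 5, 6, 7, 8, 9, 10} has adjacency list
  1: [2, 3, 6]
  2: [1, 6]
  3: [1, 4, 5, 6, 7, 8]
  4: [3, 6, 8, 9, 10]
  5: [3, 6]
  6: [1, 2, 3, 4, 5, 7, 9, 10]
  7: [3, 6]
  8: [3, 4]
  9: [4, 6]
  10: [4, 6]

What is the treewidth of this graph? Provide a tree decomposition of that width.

Every bag has size at most 3, so the width is 3 − 1 = 2 and tw(G) ≤ 2. On the other hand G contains the 3-clique {3, 4, 8}. A clique must lie in a single bag of any decomposition, so no decomposition can have width below 2. Hence tw(G) = 2 exactly.

Treewidth 2.
One such decomposition:
Bags: B1 = {1, 3, 6}  B2 = {3, 4, 6}  B3 = {3, 4, 8}  B4 = {3, 6, 7}  B5 = {3, 5, 6}  B6 = {1, 2, 6}  B7 = {4, 6, 10}  B8 = {4, 6, 9}
Tree: B1–B2, B2–B3, B1–B4, B2–B5, B1–B6, B2–B7, B2–B8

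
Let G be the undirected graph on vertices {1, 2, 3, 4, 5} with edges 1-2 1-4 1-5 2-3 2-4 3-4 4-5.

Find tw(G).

A width-2 tree decomposition is:
Bags: B1 = {1, 2, 4}  B2 = {1, 4, 5}  B3 = {2, 3, 4}
Tree: B1–B2, B1–B3
The largest bag has 3 vertices, giving width 2; this decomposition certifies tw(G) ≤ 2. For the lower bound, the 3 vertices {1, 2, 4} are pairwise adjacent, and any tree decomposition puts a clique entirely inside one bag — forcing width ≥ 2. The upper and lower bounds meet at 2, so that is the treewidth.

2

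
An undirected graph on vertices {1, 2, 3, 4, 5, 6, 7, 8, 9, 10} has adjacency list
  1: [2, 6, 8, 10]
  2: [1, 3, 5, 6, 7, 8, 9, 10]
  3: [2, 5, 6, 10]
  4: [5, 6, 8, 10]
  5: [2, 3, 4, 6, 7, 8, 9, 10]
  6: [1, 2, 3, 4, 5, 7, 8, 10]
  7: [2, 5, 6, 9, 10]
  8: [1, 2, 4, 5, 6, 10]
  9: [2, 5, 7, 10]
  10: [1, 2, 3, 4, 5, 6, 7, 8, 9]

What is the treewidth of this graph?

A width-4 tree decomposition is:
Bags: B1 = {4, 5, 6, 8, 10}  B2 = {2, 5, 6, 8, 10}  B3 = {1, 2, 6, 8, 10}  B4 = {2, 5, 6, 7, 10}  B5 = {2, 5, 7, 9, 10}  B6 = {2, 3, 5, 6, 10}
Tree: B1–B2, B2–B3, B2–B4, B4–B5, B4–B6
Each bag holds 5 vertices, so the decomposition has width 4, which upper-bounds the treewidth. On the other hand G contains the 5-clique {1, 2, 6, 8, 10}. A clique must lie in a single bag of any decomposition, so no decomposition can have width below 4. The upper and lower bounds meet at 4, so that is the treewidth.

4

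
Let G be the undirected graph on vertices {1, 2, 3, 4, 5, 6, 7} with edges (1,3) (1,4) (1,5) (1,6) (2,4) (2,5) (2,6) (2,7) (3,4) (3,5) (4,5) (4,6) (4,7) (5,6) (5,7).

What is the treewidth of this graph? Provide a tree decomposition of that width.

Treewidth 3.
One such decomposition:
Bags: B1 = {2, 4, 5, 7}  B2 = {2, 4, 5, 6}  B3 = {1, 4, 5, 6}  B4 = {1, 3, 4, 5}
Tree: B1–B2, B2–B3, B3–B4

Every bag has size at most 4, so the width is 4 − 1 = 3 and tw(G) ≤ 3. Conversely, {1, 3, 4, 5} is a clique of size 4, and the vertices of any clique must share a bag in every tree decomposition; so some bag has ≥ 4 vertices and tw(G) ≥ 3. Combining the bounds, tw(G) = 3.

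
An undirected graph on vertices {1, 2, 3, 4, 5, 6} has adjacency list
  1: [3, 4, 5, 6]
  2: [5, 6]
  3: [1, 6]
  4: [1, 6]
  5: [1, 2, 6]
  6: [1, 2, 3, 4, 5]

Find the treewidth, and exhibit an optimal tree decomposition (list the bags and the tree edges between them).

Treewidth 2.
One such decomposition:
Bags: B1 = {2, 5, 6}  B2 = {1, 5, 6}  B3 = {1, 3, 6}  B4 = {1, 4, 6}
Tree: B1–B2, B2–B3, B2–B4

Every bag has size at most 3, so the width is 3 − 1 = 2 and tw(G) ≤ 2. For the lower bound, the 3 vertices {1, 3, 6} are pairwise adjacent, and any tree decomposition puts a clique entirely inside one bag — forcing width ≥ 2. Combining the bounds, tw(G) = 2.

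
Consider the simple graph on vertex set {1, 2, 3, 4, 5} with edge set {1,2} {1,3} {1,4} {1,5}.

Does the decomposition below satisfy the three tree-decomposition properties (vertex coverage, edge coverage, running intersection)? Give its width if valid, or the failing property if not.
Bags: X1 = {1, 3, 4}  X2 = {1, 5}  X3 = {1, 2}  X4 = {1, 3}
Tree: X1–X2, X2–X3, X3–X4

No — bags containing vertex 3 are not connected in the tree.

A tree decomposition must satisfy three properties: every vertex lies in some bag; for every edge, both endpoints lie together in some bag; and for every vertex, the bags containing it form a connected subtree. Here bags containing vertex 3 are not connected in the tree, so the decomposition is invalid.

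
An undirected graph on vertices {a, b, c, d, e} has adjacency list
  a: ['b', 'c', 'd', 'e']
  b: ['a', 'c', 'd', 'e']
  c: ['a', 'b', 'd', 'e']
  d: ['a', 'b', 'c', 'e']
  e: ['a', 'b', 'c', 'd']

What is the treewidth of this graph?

A width-4 tree decomposition is:
Bags: B1 = {a, b, c, d, e}
Tree: (single bag)
A single bag containing all 5 vertices is trivially a valid decomposition of width 4. On the other hand G contains the 5-clique {a, b, c, d, e}. A clique must lie in a single bag of any decomposition, so no decomposition can have width below 4. Therefore the treewidth is 4.

4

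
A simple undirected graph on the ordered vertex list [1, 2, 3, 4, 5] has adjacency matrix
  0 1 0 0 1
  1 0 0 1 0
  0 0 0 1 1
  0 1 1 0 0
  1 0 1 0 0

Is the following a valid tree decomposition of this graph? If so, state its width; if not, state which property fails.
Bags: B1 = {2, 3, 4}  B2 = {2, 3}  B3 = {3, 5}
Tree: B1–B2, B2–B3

A tree decomposition must satisfy three properties: every vertex lies in some bag; for every edge, both endpoints lie together in some bag; and for every vertex, the bags containing it form a connected subtree. Here vertex 1 appears in no bag, so the decomposition is invalid.

No — vertex 1 appears in no bag.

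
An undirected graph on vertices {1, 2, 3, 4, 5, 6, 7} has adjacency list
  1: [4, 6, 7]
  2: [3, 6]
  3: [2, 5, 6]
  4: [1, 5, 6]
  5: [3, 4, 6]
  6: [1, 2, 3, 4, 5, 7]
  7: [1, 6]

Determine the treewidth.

2

A width-2 tree decomposition is:
Bags: B1 = {3, 5, 6}  B2 = {4, 5, 6}  B3 = {2, 3, 6}  B4 = {1, 4, 6}  B5 = {1, 6, 7}
Tree: B1–B2, B1–B3, B2–B4, B4–B5
The largest bag has 3 vertices, giving width 2; this decomposition certifies tw(G) ≤ 2. On the other hand G contains the 3-clique {1, 4, 6}. A clique must lie in a single bag of any decomposition, so no decomposition can have width below 2. The upper and lower bounds meet at 2, so that is the treewidth.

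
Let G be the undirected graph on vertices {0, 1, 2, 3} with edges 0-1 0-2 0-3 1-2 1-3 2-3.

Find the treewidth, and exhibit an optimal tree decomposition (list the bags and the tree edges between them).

A single bag containing all 4 vertices is trivially a valid decomposition of width 3. On the other hand G contains the 4-clique {0, 1, 2, 3}. A clique must lie in a single bag of any decomposition, so no decomposition can have width below 3. Therefore the treewidth is 3.

Treewidth 3.
One optimal decomposition is:
Bags: B1 = {0, 1, 2, 3}
Tree: (single bag)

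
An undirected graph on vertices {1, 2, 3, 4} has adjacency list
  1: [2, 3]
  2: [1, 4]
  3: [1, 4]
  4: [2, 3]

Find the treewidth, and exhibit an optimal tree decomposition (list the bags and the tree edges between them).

Treewidth 2.
One optimal decomposition is:
Bags: B1 = {1, 3, 4}  B2 = {1, 2, 4}
Tree: B1–B2

Every bag has size at most 3, so the width is 3 − 1 = 2 and tw(G) ≤ 2. Since 4–3–1–2–4 is a cycle in G, G is not acyclic. Forests are exactly the graphs of treewidth ≤ 1, so tw(G) ≥ 2. The upper and lower bounds meet at 2, so that is the treewidth.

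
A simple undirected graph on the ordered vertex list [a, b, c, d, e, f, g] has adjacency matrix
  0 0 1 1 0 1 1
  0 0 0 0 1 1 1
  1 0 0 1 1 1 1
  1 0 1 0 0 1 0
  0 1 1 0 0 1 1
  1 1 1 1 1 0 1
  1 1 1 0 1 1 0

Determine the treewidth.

3

A width-3 tree decomposition is:
Bags: B1 = {c, e, f, g}  B2 = {b, e, f, g}  B3 = {a, c, f, g}  B4 = {a, c, d, f}
Tree: B1–B2, B1–B3, B3–B4
Each bag holds 4 vertices, so the decomposition has width 3, which upper-bounds the treewidth. On the other hand G contains the 4-clique {a, c, d, f}. A clique must lie in a single bag of any decomposition, so no decomposition can have width below 3. Therefore the treewidth is 3.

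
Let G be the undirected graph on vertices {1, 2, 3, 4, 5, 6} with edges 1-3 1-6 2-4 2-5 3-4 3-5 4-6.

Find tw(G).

2

A width-2 tree decomposition is:
Bags: B1 = {1, 4, 6}  B2 = {1, 3, 4}  B3 = {2, 3, 4}  B4 = {2, 3, 5}
Tree: B1–B2, B2–B3, B3–B4
The largest bag has 3 vertices, giving width 2; this decomposition certifies tw(G) ≤ 2. The edges 6–1–3–4–6 form a cycle, so G is not a tree and its treewidth is at least 2. The upper and lower bounds meet at 2, so that is the treewidth.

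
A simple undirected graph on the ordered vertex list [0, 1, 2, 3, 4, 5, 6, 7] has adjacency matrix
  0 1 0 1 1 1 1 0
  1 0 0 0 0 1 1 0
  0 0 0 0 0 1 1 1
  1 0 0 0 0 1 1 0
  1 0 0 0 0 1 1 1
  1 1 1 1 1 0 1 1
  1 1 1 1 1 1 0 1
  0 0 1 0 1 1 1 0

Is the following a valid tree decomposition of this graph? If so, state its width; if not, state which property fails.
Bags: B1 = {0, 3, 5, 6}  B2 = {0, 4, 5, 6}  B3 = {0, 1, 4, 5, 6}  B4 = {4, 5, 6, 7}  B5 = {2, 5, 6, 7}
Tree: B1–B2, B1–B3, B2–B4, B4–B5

No — bags containing vertex 4 are not connected in the tree.

A tree decomposition must satisfy three properties: every vertex lies in some bag; for every edge, both endpoints lie together in some bag; and for every vertex, the bags containing it form a connected subtree. Here bags containing vertex 4 are not connected in the tree, so the decomposition is invalid.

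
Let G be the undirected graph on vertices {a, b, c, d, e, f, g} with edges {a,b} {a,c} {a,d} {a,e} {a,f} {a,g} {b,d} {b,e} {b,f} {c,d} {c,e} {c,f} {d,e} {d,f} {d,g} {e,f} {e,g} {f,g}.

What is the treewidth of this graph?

4

A width-4 tree decomposition is:
Bags: B1 = {a, b, d, e, f}  B2 = {a, d, e, f, g}  B3 = {a, c, d, e, f}
Tree: B1–B2, B2–B3
Every bag has size at most 5, so the width is 5 − 1 = 4 and tw(G) ≤ 4. Conversely, {a, d, e, f, g} is a clique of size 5, and the vertices of any clique must share a bag in every tree decomposition; so some bag has ≥ 5 vertices and tw(G) ≥ 4. The upper and lower bounds meet at 4, so that is the treewidth.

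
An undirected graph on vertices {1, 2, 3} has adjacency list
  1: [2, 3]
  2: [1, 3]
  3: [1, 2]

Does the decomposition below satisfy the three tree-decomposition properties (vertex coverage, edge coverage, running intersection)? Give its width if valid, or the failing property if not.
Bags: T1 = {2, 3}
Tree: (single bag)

No — vertex 1 appears in no bag.

A tree decomposition must satisfy three properties: every vertex lies in some bag; for every edge, both endpoints lie together in some bag; and for every vertex, the bags containing it form a connected subtree. Here vertex 1 appears in no bag, so the decomposition is invalid.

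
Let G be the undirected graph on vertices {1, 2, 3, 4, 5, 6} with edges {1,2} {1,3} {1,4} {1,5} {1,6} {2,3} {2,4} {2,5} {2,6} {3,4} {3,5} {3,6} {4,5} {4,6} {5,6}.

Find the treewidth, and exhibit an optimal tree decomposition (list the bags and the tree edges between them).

Treewidth 5.
One optimal decomposition is:
Bags: B1 = {1, 2, 3, 4, 5, 6}
Tree: (single bag)

A single bag containing all 6 vertices is trivially a valid decomposition of width 5. Conversely, {1, 2, 3, 4, 5, 6} is a clique of size 6, and the vertices of any clique must share a bag in every tree decomposition; so some bag has ≥ 6 vertices and tw(G) ≥ 5. Therefore the treewidth is 5.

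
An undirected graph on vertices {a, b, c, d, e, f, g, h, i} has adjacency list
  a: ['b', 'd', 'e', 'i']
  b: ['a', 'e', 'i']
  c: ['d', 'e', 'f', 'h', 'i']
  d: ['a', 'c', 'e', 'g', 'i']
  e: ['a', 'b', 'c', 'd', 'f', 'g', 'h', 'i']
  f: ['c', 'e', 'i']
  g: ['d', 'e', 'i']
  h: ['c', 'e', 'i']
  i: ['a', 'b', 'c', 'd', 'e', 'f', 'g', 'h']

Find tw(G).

A width-3 tree decomposition is:
Bags: B1 = {c, d, e, i}  B2 = {d, e, g, i}  B3 = {a, d, e, i}  B4 = {a, b, e, i}  B5 = {c, e, h, i}  B6 = {c, e, f, i}
Tree: B1–B2, B2–B3, B3–B4, B1–B5, B5–B6
Every bag has size at most 4, so the width is 4 − 1 = 3 and tw(G) ≤ 3. For the lower bound, the 4 vertices {d, e, g, i} are pairwise adjacent, and any tree decomposition puts a clique entirely inside one bag — forcing width ≥ 3. Hence tw(G) = 3 exactly.

3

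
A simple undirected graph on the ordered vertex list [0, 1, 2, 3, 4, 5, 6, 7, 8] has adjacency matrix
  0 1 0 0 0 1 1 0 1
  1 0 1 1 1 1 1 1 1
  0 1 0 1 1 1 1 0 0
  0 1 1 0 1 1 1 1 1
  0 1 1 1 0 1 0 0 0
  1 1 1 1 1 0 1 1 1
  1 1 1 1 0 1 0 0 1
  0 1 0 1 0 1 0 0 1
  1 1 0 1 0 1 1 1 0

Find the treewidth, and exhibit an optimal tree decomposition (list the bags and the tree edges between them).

Treewidth 4.
One optimal decomposition is:
Bags: B1 = {1, 3, 5, 6, 8}  B2 = {1, 3, 5, 7, 8}  B3 = {0, 1, 5, 6, 8}  B4 = {1, 2, 3, 5, 6}  B5 = {1, 2, 3, 4, 5}
Tree: B1–B2, B1–B3, B1–B4, B4–B5

Each bag holds 5 vertices, so the decomposition has width 4, which upper-bounds the treewidth. On the other hand G contains the 5-clique {0, 1, 5, 6, 8}. A clique must lie in a single bag of any decomposition, so no decomposition can have width below 4. The upper and lower bounds meet at 4, so that is the treewidth.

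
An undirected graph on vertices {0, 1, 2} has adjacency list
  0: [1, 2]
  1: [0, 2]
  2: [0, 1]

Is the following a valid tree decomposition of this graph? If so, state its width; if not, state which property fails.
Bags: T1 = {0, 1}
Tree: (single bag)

No — vertex 2 appears in no bag.

A tree decomposition must satisfy three properties: every vertex lies in some bag; for every edge, both endpoints lie together in some bag; and for every vertex, the bags containing it form a connected subtree. Here vertex 2 appears in no bag, so the decomposition is invalid.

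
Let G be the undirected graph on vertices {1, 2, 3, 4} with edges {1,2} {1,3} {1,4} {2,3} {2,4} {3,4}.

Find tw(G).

A width-3 tree decomposition is:
Bags: B1 = {1, 2, 3, 4}
Tree: (single bag)
A single bag containing all 4 vertices is trivially a valid decomposition of width 3. For the lower bound, the 4 vertices {1, 2, 3, 4} are pairwise adjacent, and any tree decomposition puts a clique entirely inside one bag — forcing width ≥ 3. The upper and lower bounds meet at 3, so that is the treewidth.

3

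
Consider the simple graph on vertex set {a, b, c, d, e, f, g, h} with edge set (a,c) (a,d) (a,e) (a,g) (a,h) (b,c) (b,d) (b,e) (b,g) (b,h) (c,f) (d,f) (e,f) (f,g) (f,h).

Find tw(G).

A width-3 tree decomposition is:
Bags: B1 = {a, b, c, f}  B2 = {a, b, f, h}  B3 = {a, b, d, f}  B4 = {a, b, f, g}  B5 = {a, b, e, f}
Tree: B1–B2, B2–B3, B3–B4, B4–B5
The largest bag has 4 vertices, giving width 3; this decomposition certifies tw(G) ≤ 3. For the lower bound: the 4 vertex sets {b,c}, {a,h}, {f}, {d} are disjoint, each induces a connected subgraph, and every pair is joined by at least one edge of G. Contracting each set to a single vertex therefore yields K_{4} as a minor, and since treewidth is minor-monotone, tw(G) ≥ tw(K_{4}) = 3. Combining the bounds, tw(G) = 3.

3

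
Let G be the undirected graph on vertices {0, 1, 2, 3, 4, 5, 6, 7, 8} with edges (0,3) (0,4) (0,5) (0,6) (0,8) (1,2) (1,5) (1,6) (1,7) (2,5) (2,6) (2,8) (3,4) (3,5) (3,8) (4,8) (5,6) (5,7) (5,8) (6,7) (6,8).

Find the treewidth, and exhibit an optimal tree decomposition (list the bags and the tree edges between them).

Every bag has size at most 4, so the width is 4 − 1 = 3 and tw(G) ≤ 3. For the lower bound, the 4 vertices {0, 3, 4, 8} are pairwise adjacent, and any tree decomposition puts a clique entirely inside one bag — forcing width ≥ 3. Hence tw(G) = 3 exactly.

Treewidth 3.
One optimal decomposition is:
Bags: B1 = {2, 5, 6, 8}  B2 = {1, 2, 5, 6}  B3 = {0, 5, 6, 8}  B4 = {0, 3, 5, 8}  B5 = {0, 3, 4, 8}  B6 = {1, 5, 6, 7}
Tree: B1–B2, B1–B3, B3–B4, B4–B5, B2–B6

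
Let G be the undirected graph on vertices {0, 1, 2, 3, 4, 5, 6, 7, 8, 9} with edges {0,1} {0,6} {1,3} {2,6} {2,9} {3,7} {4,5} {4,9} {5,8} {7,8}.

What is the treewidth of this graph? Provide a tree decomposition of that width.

The largest bag has 3 vertices, giving width 2; this decomposition certifies tw(G) ≤ 2. Since 9–4–5–8–7–3–1–0–6–2–9 is a cycle in G, G is not acyclic. Forests are exactly the graphs of treewidth ≤ 1, so tw(G) ≥ 2. Combining the bounds, tw(G) = 2.

Treewidth 2.
One optimal decomposition is:
Bags: B1 = {4, 5, 9}  B2 = {5, 8, 9}  B3 = {7, 8, 9}  B4 = {3, 7, 9}  B5 = {1, 3, 9}  B6 = {0, 1, 9}  B7 = {0, 6, 9}  B8 = {2, 6, 9}
Tree: B1–B2, B2–B3, B3–B4, B4–B5, B5–B6, B6–B7, B7–B8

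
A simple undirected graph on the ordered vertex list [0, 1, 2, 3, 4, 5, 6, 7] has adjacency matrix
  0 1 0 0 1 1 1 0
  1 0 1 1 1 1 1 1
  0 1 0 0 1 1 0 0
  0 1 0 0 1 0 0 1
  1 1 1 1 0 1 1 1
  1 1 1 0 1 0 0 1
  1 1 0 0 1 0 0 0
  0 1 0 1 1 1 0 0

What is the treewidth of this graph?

A width-3 tree decomposition is:
Bags: B1 = {0, 1, 4, 5}  B2 = {1, 2, 4, 5}  B3 = {0, 1, 4, 6}  B4 = {1, 4, 5, 7}  B5 = {1, 3, 4, 7}
Tree: B1–B2, B1–B3, B1–B4, B4–B5
Each bag holds 4 vertices, so the decomposition has width 3, which upper-bounds the treewidth. Conversely, {1, 3, 4, 7} is a clique of size 4, and the vertices of any clique must share a bag in every tree decomposition; so some bag has ≥ 4 vertices and tw(G) ≥ 3. Therefore the treewidth is 3.

3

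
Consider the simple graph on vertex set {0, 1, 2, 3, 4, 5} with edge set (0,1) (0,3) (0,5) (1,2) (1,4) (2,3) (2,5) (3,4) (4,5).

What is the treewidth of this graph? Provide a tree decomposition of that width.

The largest bag has 4 vertices, giving width 3; this decomposition certifies tw(G) ≤ 3. For the lower bound: the 4 vertex sets {0,5}, {2,3}, {1}, {4} are disjoint, each induces a connected subgraph, and every pair is joined by at least one edge of G. Contracting each set to a single vertex therefore yields K_{4} as a minor, and since treewidth is minor-monotone, tw(G) ≥ tw(K_{4}) = 3. Hence tw(G) = 3 exactly.

Treewidth 3.
One optimal decomposition is:
Bags: B1 = {0, 1, 3, 5}  B2 = {1, 2, 3, 5}  B3 = {1, 3, 4, 5}
Tree: B1–B2, B2–B3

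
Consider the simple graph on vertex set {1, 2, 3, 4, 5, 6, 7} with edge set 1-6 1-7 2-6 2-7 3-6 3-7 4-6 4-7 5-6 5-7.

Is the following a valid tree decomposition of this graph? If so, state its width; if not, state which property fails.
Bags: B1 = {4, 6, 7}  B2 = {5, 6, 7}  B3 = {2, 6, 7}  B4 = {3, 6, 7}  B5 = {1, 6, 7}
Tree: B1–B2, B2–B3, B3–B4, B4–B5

Yes; width 2.

Vertex coverage: the bags together contain {1, 2, 3, 4, 5, 6, 7}, the full vertex set. Edge coverage: each edge of G has both endpoints in at least one bag. Running intersection: for every vertex, the bags containing it form a connected subtree. All three properties hold, so this is a valid tree decomposition of width max|bag| − 1 = 2, and hence tw(G) ≤ 2.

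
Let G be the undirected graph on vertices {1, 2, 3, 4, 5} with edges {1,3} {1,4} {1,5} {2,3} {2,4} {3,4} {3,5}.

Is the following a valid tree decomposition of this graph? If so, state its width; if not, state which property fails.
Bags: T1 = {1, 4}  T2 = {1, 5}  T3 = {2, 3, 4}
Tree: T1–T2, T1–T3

No — edge (3,1) lies in no bag.

A tree decomposition must satisfy three properties: every vertex lies in some bag; for every edge, both endpoints lie together in some bag; and for every vertex, the bags containing it form a connected subtree. Here edge (3,1) lies in no bag, so the decomposition is invalid.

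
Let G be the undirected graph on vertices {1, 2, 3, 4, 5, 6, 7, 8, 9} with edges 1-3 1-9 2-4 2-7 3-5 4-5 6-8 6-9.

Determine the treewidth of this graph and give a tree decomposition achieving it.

Every bag has size at most 2, so the width is 2 − 1 = 1 and tw(G) ≤ 1. Since G has at least one edge (e.g. 8–6), it is not an edgeless graph, so tw(G) ≥ 1. Therefore the treewidth is 1.

Treewidth 1.
One optimal decomposition is:
Bags: B1 = {6, 8}  B2 = {6, 9}  B3 = {1, 9}  B4 = {1, 3}  B5 = {3, 5}  B6 = {4, 5}  B7 = {2, 4}  B8 = {2, 7}
Tree: B1–B2, B2–B3, B3–B4, B4–B5, B5–B6, B6–B7, B7–B8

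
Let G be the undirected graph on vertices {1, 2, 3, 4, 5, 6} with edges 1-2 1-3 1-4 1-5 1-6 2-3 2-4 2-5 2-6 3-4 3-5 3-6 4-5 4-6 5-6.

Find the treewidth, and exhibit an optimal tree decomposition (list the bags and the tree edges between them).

Treewidth 5.
Bags: B1 = {1, 2, 3, 4, 5, 6}
Tree: (single bag)

A single bag containing all 6 vertices is trivially a valid decomposition of width 5. Conversely, {1, 2, 3, 4, 5, 6} is a clique of size 6, and the vertices of any clique must share a bag in every tree decomposition; so some bag has ≥ 6 vertices and tw(G) ≥ 5. Combining the bounds, tw(G) = 5.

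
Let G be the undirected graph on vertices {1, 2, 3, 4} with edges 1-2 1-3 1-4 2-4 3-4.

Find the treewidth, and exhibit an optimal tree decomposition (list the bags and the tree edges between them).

Treewidth 2.
One such decomposition:
Bags: B1 = {1, 2, 4}  B2 = {1, 3, 4}
Tree: B1–B2

Each bag holds 3 vertices, so the decomposition has width 2, which upper-bounds the treewidth. Conversely, {1, 2, 4} is a clique of size 3, and the vertices of any clique must share a bag in every tree decomposition; so some bag has ≥ 3 vertices and tw(G) ≥ 2. Therefore the treewidth is 2.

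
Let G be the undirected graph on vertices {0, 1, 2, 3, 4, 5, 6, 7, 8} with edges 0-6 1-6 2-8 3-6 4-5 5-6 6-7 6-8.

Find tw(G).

1

A width-1 tree decomposition is:
Bags: B1 = {6, 8}  B2 = {0, 6}  B3 = {1, 6}  B4 = {2, 8}  B5 = {5, 6}  B6 = {6, 7}  B7 = {3, 6}  B8 = {4, 5}
Tree: B1–B2, B1–B3, B1–B4, B2–B5, B5–B6, B5–B7, B5–B8
The largest bag has 2 vertices, giving width 1; this decomposition certifies tw(G) ≤ 1. Since G has at least one edge (e.g. 8–6), it is not an edgeless graph, so tw(G) ≥ 1. Hence tw(G) = 1 exactly.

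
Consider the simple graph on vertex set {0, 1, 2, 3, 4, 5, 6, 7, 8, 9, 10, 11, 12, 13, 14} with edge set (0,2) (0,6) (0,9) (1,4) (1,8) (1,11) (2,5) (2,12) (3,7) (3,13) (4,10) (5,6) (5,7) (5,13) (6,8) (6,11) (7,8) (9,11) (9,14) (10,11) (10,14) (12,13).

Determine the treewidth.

3

A width-3 tree decomposition is:
Bags: B1 = {3, 7, 12, 13}  B2 = {5, 7, 12, 13}  B3 = {2, 5, 7, 12}  B4 = {2, 5, 7, 8}  B5 = {2, 5, 6, 8}  B6 = {0, 2, 6, 8}  B7 = {0, 1, 6, 8}  B8 = {0, 1, 6, 11}  B9 = {0, 1, 9, 11}  B10 = {1, 4, 9, 11}  B11 = {4, 9, 10, 11}  B12 = {4, 9, 10, 14}
Tree: B1–B2, B2–B3, B3–B4, B4–B5, B5–B6, B6–B7, B7–B8, B8–B9, B9–B10, B10–B11, B11–B12
Every bag has size at most 4, so the width is 4 − 1 = 3 and tw(G) ≤ 3. For the lower bound: the 4 vertex sets {3,12,13}, {7}, {5}, {0,2,6,8} are disjoint, each induces a connected subgraph, and every pair is joined by at least one edge of G. Contracting each set to a single vertex therefore yields K_{4} as a minor, and since treewidth is minor-monotone, tw(G) ≥ tw(K_{4}) = 3. Therefore the treewidth is 3.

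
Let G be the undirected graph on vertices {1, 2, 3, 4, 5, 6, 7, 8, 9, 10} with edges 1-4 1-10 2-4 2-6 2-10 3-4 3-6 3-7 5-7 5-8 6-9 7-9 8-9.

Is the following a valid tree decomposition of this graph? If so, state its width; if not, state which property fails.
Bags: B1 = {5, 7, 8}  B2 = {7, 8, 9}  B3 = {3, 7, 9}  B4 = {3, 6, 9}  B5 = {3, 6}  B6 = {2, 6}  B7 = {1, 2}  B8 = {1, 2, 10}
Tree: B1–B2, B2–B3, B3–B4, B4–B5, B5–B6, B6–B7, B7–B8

A tree decomposition must satisfy three properties: every vertex lies in some bag; for every edge, both endpoints lie together in some bag; and for every vertex, the bags containing it form a connected subtree. Here vertex 4 appears in no bag, so the decomposition is invalid.

No — vertex 4 appears in no bag.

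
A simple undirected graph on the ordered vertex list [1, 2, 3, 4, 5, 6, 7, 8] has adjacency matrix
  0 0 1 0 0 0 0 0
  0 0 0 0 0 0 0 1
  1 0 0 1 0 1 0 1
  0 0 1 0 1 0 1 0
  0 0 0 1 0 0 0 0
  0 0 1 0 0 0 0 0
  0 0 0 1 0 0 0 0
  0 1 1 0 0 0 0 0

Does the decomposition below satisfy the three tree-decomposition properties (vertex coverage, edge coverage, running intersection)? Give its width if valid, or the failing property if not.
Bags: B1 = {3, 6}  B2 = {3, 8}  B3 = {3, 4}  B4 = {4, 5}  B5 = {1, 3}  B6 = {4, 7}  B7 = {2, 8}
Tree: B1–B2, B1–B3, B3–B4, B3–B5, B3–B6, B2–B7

Vertex coverage: the bags together contain {1, 2, 3, 4, 5, 6, 7, 8}, the full vertex set. Edge coverage: each edge of G has both endpoints in at least one bag. Running intersection: for every vertex, the bags containing it form a connected subtree. All three properties hold, so this is a valid tree decomposition of width max|bag| − 1 = 1, and hence tw(G) ≤ 1.

Yes; width 1.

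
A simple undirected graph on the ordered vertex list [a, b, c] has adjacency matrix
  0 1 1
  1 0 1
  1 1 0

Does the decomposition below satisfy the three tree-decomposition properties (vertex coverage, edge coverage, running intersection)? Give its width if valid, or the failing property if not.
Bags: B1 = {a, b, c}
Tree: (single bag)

Vertex coverage: the bags together contain {a, b, c}, the full vertex set. Edge coverage: each edge of G has both endpoints in at least one bag. Running intersection: for every vertex, the bags containing it form a connected subtree. All three properties hold, so this is a valid tree decomposition of width max|bag| − 1 = 2, and hence tw(G) ≤ 2.

Yes; width 2.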